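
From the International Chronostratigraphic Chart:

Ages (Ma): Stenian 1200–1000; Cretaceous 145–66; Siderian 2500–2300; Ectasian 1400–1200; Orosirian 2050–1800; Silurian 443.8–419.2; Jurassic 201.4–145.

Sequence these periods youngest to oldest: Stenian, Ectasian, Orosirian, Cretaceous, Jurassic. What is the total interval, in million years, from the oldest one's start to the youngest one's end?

Cretaceous, Jurassic, Stenian, Ectasian, Orosirian; total span 1984 Myr

Start ages (Ma): Orosirian 2050, Ectasian 1400, Stenian 1200, Jurassic 201.4, Cretaceous 145.
Ordered youngest to oldest: Cretaceous, Jurassic, Stenian, Ectasian, Orosirian.
Span = 2050 − 66 = 1984 Myr.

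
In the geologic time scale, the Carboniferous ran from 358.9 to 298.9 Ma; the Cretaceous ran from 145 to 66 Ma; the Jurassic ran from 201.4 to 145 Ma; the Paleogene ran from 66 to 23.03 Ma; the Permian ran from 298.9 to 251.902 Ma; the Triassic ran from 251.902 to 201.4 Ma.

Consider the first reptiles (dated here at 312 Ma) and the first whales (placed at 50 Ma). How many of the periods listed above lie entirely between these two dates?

4

The older date is 312 Ma and the younger is 50 Ma.
Periods with start < 312 and end > 50 Ma: Permian (298.9–251.902), Triassic (251.902–201.4), Jurassic (201.4–145), Cretaceous (145–66).
That is 4 complete periods.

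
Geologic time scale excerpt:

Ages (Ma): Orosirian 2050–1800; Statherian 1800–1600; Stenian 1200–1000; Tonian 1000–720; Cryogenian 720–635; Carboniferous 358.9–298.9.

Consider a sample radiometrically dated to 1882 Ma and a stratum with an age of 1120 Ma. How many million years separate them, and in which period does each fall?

Elapsed time: 1882 − 1120 = 762 Myr.
1882 Ma lies within 2050–1800 Ma: Orosirian.
1120 Ma lies within 1200–1000 Ma: Stenian.

762 million years apart; the first in the Orosirian, the second in the Stenian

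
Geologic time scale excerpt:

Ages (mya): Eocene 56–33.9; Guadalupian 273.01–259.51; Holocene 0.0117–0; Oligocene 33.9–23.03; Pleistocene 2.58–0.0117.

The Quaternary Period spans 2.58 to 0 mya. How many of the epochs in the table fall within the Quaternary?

2

Epochs inside 2.58–0 Ma: Pleistocene, Holocene — 2 in total.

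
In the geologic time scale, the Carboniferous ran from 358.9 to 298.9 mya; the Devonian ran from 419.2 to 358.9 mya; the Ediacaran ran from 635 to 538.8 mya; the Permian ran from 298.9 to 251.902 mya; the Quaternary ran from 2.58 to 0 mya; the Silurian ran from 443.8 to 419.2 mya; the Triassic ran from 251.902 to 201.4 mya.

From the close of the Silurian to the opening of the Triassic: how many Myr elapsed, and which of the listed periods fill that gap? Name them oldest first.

167.298 million years; Devonian, Carboniferous, Permian

The Silurian closes at 419.2 Ma and the Triassic opens at 251.902 Ma, so the interval is 419.2 − 251.902 = 167.298 Myr.
A period fits inside if it starts at or after 419.2 Ma and ends at or before 251.902 Ma; oldest first that gives Devonian, Carboniferous, Permian.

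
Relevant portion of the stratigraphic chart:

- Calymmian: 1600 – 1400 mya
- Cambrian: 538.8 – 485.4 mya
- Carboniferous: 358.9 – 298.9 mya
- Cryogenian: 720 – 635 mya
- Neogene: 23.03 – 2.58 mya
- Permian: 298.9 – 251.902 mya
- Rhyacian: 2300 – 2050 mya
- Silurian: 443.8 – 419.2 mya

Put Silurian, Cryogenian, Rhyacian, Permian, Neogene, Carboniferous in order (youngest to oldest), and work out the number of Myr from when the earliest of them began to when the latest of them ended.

From the excerpt: Silurian 443.8–419.2; Cryogenian 720–635; Rhyacian 2300–2050; Permian 298.9–251.902; Neogene 23.03–2.58; Carboniferous 358.9–298.9 (Ma).
Larger Ma is earlier, so the oldest is Rhyacian and the youngest is Neogene; youngest to oldest: Neogene, Permian, Carboniferous, Silurian, Cryogenian, Rhyacian.
Oldest start 2300 minus youngest end 2.58 gives 2297.42 Myr overall.

Neogene, Permian, Carboniferous, Silurian, Cryogenian, Rhyacian; total span 2297.42 Myr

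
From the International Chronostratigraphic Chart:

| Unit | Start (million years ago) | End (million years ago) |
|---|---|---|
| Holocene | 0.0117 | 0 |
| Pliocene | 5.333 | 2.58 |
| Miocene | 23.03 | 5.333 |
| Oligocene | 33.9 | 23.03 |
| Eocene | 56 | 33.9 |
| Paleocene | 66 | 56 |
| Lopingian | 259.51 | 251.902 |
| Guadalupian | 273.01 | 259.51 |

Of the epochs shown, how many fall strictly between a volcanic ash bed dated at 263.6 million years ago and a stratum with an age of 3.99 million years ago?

263.6 Ma sits inside the Guadalupian (273.01–259.51) and 3.99 Ma inside the Pliocene (5.333–2.58); neither of those is wholly between the two dates.
The listed epochs lying completely between them are Lopingian, Paleocene, Eocene, Oligocene, Miocene — 5 in all.

5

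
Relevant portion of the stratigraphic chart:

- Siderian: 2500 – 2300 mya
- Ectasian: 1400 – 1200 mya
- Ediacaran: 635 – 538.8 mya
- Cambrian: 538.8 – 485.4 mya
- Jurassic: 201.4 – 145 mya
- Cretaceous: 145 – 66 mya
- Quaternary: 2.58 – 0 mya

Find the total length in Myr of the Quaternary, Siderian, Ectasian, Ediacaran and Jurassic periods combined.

Duration is start − end for each: (2.58 − 0) + (2500 − 2300) + (1400 − 1200) + (635 − 538.8) + (201.4 − 145).
That is 2.58 + 200 + 200 + 96.2 + 56.4, which totals 555.18 million years.

555.18 million years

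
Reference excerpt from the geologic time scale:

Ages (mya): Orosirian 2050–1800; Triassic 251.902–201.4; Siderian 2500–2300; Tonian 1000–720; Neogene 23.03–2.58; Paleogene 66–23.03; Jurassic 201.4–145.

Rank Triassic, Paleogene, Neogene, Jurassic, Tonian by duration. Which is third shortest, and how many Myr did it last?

Triassic, 50.502 million years

Start − end for each: Triassic 251.902 − 201.4 = 50.502; Paleogene 66 − 23.03 = 42.97; Neogene 23.03 − 2.58 = 20.45; Jurassic 201.4 − 145 = 56.4; Tonian 1000 − 720 = 280.
Ranking these from shortest: Neogene < Paleogene < Triassic < Jurassic < Tonian.
Position 3 in that ranking is Triassic, which lasted 50.502 Myr.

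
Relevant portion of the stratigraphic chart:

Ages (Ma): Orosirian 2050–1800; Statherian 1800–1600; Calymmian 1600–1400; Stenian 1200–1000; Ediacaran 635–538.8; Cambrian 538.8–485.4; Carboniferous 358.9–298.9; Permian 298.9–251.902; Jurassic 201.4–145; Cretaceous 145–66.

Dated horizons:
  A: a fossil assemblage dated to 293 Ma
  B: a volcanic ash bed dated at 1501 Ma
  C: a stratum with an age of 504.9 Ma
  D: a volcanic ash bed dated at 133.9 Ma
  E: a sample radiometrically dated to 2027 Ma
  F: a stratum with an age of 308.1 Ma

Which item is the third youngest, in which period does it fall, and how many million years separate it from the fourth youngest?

Smaller Ma means younger, so youngest first: D 133.9 < A 293 < F 308.1 < C 504.9 < B 1501 < E 2027.
Counting 3 along gives F (308.1 Ma); the excerpt puts that inside the Carboniferous, 358.9–298.9 Ma.
Next in line is C (504.9 Ma), and 504.9 − 308.1 = 196.8 Myr.

F, in the Carboniferous; 196.8 million years to C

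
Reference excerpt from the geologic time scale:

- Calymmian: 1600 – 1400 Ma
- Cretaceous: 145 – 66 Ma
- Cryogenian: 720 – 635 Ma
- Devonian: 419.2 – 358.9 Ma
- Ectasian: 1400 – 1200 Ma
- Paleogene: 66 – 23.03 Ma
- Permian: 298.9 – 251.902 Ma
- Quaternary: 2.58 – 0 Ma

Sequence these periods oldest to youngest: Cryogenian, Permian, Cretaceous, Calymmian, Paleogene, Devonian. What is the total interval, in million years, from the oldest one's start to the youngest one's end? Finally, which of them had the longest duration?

From the excerpt: Cryogenian 720–635; Permian 298.9–251.902; Cretaceous 145–66; Calymmian 1600–1400; Paleogene 66–23.03; Devonian 419.2–358.9 (Ma).
Larger Ma is earlier, so the oldest is Calymmian and the youngest is Paleogene; oldest to youngest: Calymmian, Cryogenian, Devonian, Permian, Cretaceous, Paleogene.
Oldest start 1600 minus youngest end 23.03 gives 1576.97 Myr overall.
Individual lengths (start − end): Cretaceous 79; Calymmian 200; Cryogenian 85; Paleogene 42.97; Devonian 60.3; Permian 46.998. The largest is Calymmian at 200 Myr.

Calymmian, Cryogenian, Devonian, Permian, Cretaceous, Paleogene; total span 1576.97 Myr; longest is Calymmian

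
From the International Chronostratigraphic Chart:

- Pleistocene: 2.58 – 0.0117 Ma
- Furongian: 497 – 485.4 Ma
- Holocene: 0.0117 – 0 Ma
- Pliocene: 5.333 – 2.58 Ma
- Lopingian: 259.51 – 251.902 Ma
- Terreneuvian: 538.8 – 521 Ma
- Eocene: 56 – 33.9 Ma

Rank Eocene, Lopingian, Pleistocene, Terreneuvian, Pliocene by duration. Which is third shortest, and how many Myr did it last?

Lopingian, 7.608 million years

Durations: Eocene 22.1; Lopingian 7.608; Pleistocene 2.5683; Terreneuvian 17.8; Pliocene 2.753 Myr.
Sorted shortest-first: Pleistocene (2.5683), Pliocene (2.753), Lopingian (7.608), Terreneuvian (17.8), Eocene (22.1).
The third shortest is Lopingian at 7.608 Myr.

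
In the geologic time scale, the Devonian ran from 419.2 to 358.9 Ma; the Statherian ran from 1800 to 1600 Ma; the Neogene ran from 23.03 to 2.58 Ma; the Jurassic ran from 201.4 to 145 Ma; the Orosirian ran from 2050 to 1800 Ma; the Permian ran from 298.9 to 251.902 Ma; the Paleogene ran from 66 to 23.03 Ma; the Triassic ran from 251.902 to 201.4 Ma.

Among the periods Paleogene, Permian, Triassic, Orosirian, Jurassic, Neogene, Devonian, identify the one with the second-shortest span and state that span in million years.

Paleogene, 42.97 million years

Start − end for each: Paleogene 66 − 23.03 = 42.97; Permian 298.9 − 251.902 = 46.998; Triassic 251.902 − 201.4 = 50.502; Orosirian 2050 − 1800 = 250; Jurassic 201.4 − 145 = 56.4; Neogene 23.03 − 2.58 = 20.45; Devonian 419.2 − 358.9 = 60.3.
Ranking these from shortest: Neogene < Paleogene < Permian < Triassic < Jurassic < Devonian < Orosirian.
Position 2 in that ranking is Paleogene, which lasted 42.97 Myr.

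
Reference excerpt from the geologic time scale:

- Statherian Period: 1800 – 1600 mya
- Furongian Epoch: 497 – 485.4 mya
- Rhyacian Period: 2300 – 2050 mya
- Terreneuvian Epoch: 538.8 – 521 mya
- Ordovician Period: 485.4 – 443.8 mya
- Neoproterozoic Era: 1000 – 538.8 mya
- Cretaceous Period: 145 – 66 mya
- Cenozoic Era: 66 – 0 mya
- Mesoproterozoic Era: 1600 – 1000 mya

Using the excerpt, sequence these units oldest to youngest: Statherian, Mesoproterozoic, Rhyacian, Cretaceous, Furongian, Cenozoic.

The oldest of these is Rhyacian (starts 2300 Ma) and the youngest is Cenozoic (ends 0 Ma).
In between, by decreasing start age: Statherian (1800), Mesoproterozoic (1600), Furongian (497), Cretaceous (145).

Rhyacian, Statherian, Mesoproterozoic, Furongian, Cretaceous, Cenozoic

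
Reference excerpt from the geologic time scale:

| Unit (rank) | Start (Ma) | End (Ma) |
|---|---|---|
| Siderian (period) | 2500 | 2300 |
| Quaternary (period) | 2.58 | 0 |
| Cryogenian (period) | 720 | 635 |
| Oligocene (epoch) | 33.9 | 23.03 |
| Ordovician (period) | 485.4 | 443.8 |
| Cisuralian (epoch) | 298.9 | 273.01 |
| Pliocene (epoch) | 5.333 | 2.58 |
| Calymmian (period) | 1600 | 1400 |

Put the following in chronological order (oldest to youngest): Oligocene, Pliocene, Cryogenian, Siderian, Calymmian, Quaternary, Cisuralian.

The oldest of these is Siderian (starts 2500 Ma) and the youngest is Quaternary (ends 0 Ma).
In between, by decreasing start age: Calymmian (1600), Cryogenian (720), Cisuralian (298.9), Oligocene (33.9), Pliocene (5.333).

Siderian, then Calymmian, then Cryogenian, then Cisuralian, then Oligocene, then Pliocene, then Quaternary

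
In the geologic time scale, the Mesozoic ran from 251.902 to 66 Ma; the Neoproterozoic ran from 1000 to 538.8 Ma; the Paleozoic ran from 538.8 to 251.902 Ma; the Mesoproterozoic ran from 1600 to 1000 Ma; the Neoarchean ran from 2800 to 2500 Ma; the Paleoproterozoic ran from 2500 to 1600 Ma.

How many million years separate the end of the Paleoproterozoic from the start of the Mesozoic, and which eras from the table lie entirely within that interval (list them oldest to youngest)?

The Paleoproterozoic closes at 1600 Ma and the Mesozoic opens at 251.902 Ma, so the interval is 1600 − 251.902 = 1348.098 Myr.
An era fits inside if it starts at or after 1600 Ma and ends at or before 251.902 Ma; oldest first that gives Mesoproterozoic, Neoproterozoic, Paleozoic.

1348.098 million years; Mesoproterozoic, Neoproterozoic, Paleozoic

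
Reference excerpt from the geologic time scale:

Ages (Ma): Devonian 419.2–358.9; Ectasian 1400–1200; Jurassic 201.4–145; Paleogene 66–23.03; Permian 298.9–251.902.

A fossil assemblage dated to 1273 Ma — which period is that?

1273 Ma lies between 1400 and 1200 Ma, so it falls in the Ectasian.

Ectasian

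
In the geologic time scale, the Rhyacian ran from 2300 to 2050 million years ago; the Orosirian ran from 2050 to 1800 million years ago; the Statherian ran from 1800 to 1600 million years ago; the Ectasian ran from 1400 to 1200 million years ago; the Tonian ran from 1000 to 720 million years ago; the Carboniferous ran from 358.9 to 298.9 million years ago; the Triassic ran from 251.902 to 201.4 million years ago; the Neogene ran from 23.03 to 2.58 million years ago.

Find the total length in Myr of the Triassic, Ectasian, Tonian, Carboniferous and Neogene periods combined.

Each duration: Triassic = 50.502; Ectasian = 200; Tonian = 280; Carboniferous = 60; Neogene = 20.45.
Sum: 50.502 + 200 + 280 + 60 + 20.45 = 610.952 Myr.

610.952 million years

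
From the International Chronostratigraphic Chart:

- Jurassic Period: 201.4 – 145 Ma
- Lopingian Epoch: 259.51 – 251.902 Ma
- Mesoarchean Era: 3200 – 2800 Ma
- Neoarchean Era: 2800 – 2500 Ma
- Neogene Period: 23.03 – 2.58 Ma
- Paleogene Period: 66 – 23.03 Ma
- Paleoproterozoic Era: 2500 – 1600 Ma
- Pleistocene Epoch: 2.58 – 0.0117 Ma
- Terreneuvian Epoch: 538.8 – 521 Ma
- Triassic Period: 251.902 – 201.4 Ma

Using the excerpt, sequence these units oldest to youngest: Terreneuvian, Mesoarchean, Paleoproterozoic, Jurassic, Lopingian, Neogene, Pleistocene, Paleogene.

Mesoarchean, then Paleoproterozoic, then Terreneuvian, then Lopingian, then Jurassic, then Paleogene, then Neogene, then Pleistocene

Read off each span (Ma): Terreneuvian 538.8–521; Mesoarchean 3200–2800; Paleoproterozoic 2500–1600; Jurassic 201.4–145; Lopingian 259.51–251.902; Neogene 23.03–2.58; Pleistocene 2.58–0.0117; Paleogene 66–23.03.
Larger Ma is older, so oldest→youngest is Mesoarchean, Paleoproterozoic, Terreneuvian, Lopingian, Jurassic, Paleogene, Neogene, Pleistocene.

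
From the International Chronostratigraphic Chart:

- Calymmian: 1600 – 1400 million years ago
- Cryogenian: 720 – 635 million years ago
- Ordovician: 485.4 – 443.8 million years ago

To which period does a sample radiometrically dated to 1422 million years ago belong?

1422 Ma lies between 1600 and 1400 Ma, so it falls in the Calymmian.

Calymmian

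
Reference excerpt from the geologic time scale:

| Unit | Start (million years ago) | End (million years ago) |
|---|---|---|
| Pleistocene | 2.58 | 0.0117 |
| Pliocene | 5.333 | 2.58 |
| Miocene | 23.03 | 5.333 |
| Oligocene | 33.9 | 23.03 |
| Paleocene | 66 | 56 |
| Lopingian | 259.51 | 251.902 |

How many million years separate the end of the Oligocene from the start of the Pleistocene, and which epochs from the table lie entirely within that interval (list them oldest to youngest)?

20.45 million years; Miocene, Pliocene

The Oligocene closes at 23.03 Ma and the Pleistocene opens at 2.58 Ma, so the interval is 23.03 − 2.58 = 20.45 Myr.
An epoch fits inside if it starts at or after 23.03 Ma and ends at or before 2.58 Ma; oldest first that gives Miocene, Pliocene.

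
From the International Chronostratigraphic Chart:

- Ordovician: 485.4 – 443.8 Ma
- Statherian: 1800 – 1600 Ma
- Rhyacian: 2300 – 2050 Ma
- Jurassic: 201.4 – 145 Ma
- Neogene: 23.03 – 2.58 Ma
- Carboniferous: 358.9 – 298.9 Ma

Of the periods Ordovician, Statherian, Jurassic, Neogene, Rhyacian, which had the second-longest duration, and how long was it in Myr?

Statherian, 200 million years

Durations: Ordovician 41.6; Statherian 200; Jurassic 56.4; Neogene 20.45; Rhyacian 250 Myr.
Sorted longest-first: Rhyacian (250), Statherian (200), Jurassic (56.4), Ordovician (41.6), Neogene (20.45).
The second longest is Statherian at 200 Myr.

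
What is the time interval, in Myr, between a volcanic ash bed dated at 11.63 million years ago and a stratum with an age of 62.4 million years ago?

50.77 million years

62.4 − 11.63 = 50.77 million years.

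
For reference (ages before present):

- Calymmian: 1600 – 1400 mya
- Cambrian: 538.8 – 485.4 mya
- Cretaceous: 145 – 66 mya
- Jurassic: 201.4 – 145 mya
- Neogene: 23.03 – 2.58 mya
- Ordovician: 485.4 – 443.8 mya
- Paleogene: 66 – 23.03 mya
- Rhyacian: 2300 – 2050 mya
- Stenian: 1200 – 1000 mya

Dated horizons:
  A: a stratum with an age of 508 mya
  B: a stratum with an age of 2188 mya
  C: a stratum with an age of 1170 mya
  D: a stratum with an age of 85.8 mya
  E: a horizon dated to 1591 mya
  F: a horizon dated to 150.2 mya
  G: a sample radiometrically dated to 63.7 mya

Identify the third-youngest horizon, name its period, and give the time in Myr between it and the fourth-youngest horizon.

F, in the Jurassic; 357.8 million years to A

Smaller Ma means younger, so youngest first: G 63.7 < D 85.8 < F 150.2 < A 508 < C 1170 < E 1591 < B 2188.
Counting 3 along gives F (150.2 Ma); the excerpt puts that inside the Jurassic, 201.4–145 Ma.
Next in line is A (508 Ma), and 508 − 150.2 = 357.8 Myr.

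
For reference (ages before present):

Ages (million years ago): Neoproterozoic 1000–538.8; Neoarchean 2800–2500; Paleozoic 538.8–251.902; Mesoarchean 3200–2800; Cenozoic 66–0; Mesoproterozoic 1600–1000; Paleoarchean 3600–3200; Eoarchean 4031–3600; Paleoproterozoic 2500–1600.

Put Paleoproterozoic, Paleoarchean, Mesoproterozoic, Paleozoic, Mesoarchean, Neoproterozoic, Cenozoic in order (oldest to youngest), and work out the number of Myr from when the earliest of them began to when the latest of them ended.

Paleoarchean, Mesoarchean, Paleoproterozoic, Mesoproterozoic, Neoproterozoic, Paleozoic, Cenozoic; total span 3600 Myr

Start ages (Ma): Paleoarchean 3600, Mesoarchean 3200, Paleoproterozoic 2500, Mesoproterozoic 1600, Neoproterozoic 1000, Paleozoic 538.8, Cenozoic 66.
Ordered oldest to youngest: Paleoarchean, Mesoarchean, Paleoproterozoic, Mesoproterozoic, Neoproterozoic, Paleozoic, Cenozoic.
Span = 3600 − 0 = 3600 Myr.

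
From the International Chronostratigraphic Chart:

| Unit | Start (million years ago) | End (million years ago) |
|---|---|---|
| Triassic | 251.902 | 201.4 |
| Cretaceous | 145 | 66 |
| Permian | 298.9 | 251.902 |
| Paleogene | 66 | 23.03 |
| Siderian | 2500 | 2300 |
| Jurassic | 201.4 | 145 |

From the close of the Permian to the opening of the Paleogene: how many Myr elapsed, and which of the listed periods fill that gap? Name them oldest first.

The Permian closes at 251.902 Ma and the Paleogene opens at 66 Ma, so the interval is 251.902 − 66 = 185.902 Myr.
A period fits inside if it starts at or after 251.902 Ma and ends at or before 66 Ma; oldest first that gives Triassic, Jurassic, Cretaceous.

185.902 million years; Triassic, Jurassic, Cretaceous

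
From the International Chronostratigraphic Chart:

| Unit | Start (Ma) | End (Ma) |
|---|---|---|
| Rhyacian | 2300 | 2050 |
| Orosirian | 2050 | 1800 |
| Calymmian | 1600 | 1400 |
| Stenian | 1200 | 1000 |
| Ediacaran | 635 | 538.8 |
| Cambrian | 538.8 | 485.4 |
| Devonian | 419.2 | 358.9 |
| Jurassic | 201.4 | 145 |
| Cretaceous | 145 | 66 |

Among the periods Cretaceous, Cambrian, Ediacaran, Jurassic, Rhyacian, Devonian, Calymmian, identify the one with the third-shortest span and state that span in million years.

Devonian, 60.3 million years

Durations: Cretaceous 79; Cambrian 53.4; Ediacaran 96.2; Jurassic 56.4; Rhyacian 250; Devonian 60.3; Calymmian 200 Myr.
Sorted shortest-first: Cambrian (53.4), Jurassic (56.4), Devonian (60.3), Cretaceous (79), Ediacaran (96.2), Calymmian (200), Rhyacian (250).
The third shortest is Devonian at 60.3 Myr.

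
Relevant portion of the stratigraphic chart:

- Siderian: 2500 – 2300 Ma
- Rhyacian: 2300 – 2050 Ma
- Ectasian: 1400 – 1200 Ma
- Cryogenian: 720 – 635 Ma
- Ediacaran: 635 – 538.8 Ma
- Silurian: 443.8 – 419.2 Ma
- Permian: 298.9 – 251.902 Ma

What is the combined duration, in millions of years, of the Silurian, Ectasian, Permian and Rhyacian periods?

521.598 million years

Each duration: Silurian = 24.6; Ectasian = 200; Permian = 46.998; Rhyacian = 250.
Sum: 24.6 + 200 + 46.998 + 250 = 521.598 Myr.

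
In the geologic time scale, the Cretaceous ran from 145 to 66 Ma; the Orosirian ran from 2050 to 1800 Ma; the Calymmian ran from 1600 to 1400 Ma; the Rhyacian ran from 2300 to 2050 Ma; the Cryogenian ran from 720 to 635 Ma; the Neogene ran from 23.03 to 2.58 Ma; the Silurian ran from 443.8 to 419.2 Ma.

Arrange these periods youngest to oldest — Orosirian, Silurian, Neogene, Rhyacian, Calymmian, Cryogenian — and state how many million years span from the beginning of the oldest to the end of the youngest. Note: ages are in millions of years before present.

Neogene, Silurian, Cryogenian, Calymmian, Orosirian, Rhyacian; total span 2297.42 Myr

From the excerpt: Orosirian 2050–1800; Silurian 443.8–419.2; Neogene 23.03–2.58; Rhyacian 2300–2050; Calymmian 1600–1400; Cryogenian 720–635 (Ma).
Larger Ma is earlier, so the oldest is Rhyacian and the youngest is Neogene; youngest to oldest: Neogene, Silurian, Cryogenian, Calymmian, Orosirian, Rhyacian.
Oldest start 2300 minus youngest end 2.58 gives 2297.42 Myr overall.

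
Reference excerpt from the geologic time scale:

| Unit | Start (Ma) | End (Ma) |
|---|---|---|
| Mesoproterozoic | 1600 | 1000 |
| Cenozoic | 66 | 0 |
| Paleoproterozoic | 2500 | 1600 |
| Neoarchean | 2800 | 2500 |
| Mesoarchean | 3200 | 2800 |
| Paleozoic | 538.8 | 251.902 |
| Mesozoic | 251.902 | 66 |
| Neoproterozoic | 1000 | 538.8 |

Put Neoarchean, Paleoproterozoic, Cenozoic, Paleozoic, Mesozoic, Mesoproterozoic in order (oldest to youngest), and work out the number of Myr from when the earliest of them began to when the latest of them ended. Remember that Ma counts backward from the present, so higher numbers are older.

Start ages (Ma): Neoarchean 2800, Paleoproterozoic 2500, Mesoproterozoic 1600, Paleozoic 538.8, Mesozoic 251.902, Cenozoic 66.
Ordered oldest to youngest: Neoarchean, Paleoproterozoic, Mesoproterozoic, Paleozoic, Mesozoic, Cenozoic.
Span = 2800 − 0 = 2800 Myr.

Neoarchean, Paleoproterozoic, Mesoproterozoic, Paleozoic, Mesozoic, Cenozoic; total span 2800 Myr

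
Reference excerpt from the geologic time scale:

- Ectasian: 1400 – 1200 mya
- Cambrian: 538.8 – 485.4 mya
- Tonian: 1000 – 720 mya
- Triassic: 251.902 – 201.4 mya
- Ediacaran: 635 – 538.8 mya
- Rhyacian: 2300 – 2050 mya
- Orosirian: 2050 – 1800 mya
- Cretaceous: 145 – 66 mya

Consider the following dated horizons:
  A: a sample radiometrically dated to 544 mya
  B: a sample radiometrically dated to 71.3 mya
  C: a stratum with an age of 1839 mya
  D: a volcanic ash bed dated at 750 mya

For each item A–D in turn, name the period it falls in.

A: 544 Ma lies in 635–538.8 Ma, so Ediacaran.
B: 71.3 Ma lies in 145–66 Ma, so Cretaceous.
C: 1839 Ma lies in 2050–1800 Ma, so Orosirian.
D: 750 Ma lies in 1000–720 Ma, so Tonian.

A — Ediacaran; B — Cretaceous; C — Orosirian; D — Tonian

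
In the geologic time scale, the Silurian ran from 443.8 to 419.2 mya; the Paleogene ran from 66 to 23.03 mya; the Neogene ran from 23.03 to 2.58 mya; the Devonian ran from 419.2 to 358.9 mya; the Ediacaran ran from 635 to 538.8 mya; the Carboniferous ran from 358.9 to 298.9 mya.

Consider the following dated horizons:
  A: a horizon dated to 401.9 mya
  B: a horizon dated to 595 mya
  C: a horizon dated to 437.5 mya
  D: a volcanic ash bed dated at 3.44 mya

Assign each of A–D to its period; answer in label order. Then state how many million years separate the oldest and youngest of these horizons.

A: 401.9 Ma lies in 419.2–358.9 Ma, so Devonian.
B: 595 Ma lies in 635–538.8 Ma, so Ediacaran.
C: 437.5 Ma lies in 443.8–419.2 Ma, so Silurian.
D: 3.44 Ma lies in 23.03–2.58 Ma, so Neogene.
Oldest = 595 Ma, youngest = 3.44 Ma → span 591.56 Myr.

A — Devonian; B — Ediacaran; C — Silurian; D — Neogene; span 591.56 million years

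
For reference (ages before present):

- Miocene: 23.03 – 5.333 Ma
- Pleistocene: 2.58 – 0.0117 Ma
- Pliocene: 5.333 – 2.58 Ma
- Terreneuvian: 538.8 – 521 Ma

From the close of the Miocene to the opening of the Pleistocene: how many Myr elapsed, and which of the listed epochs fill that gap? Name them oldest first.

The Miocene closes at 5.333 Ma and the Pleistocene opens at 2.58 Ma, so the interval is 5.333 − 2.58 = 2.753 Myr.
An epoch fits inside if it starts at or after 5.333 Ma and ends at or before 2.58 Ma; oldest first that gives Pliocene.

2.753 million years; Pliocene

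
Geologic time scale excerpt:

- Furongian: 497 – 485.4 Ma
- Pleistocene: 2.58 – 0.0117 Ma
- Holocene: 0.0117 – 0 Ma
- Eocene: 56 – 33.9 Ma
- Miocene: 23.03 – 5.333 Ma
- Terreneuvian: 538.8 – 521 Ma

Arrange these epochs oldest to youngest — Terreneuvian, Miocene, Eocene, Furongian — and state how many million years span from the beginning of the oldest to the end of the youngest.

From the excerpt: Terreneuvian 538.8–521; Miocene 23.03–5.333; Eocene 56–33.9; Furongian 497–485.4 (Ma).
Larger Ma is earlier, so the oldest is Terreneuvian and the youngest is Miocene; oldest to youngest: Terreneuvian, Furongian, Eocene, Miocene.
Oldest start 538.8 minus youngest end 5.333 gives 533.467 Myr overall.

Terreneuvian → Furongian → Eocene → Miocene; total span 533.467 Myr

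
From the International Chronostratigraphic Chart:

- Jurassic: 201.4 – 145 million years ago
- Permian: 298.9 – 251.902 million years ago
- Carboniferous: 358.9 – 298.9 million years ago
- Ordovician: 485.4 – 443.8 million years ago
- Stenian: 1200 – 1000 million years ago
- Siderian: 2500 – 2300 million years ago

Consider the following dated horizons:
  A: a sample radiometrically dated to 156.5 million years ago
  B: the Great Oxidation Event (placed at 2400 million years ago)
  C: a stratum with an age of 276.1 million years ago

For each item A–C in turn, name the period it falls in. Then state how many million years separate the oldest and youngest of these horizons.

A — Jurassic; B — Siderian; C — Permian; span 2243.5 million years

A: 156.5 Ma lies in 201.4–145 Ma, so Jurassic.
B: 2400 Ma lies in 2500–2300 Ma, so Siderian.
C: 276.1 Ma lies in 298.9–251.902 Ma, so Permian.
Oldest = 2400 Ma, youngest = 156.5 Ma → span 2243.5 Myr.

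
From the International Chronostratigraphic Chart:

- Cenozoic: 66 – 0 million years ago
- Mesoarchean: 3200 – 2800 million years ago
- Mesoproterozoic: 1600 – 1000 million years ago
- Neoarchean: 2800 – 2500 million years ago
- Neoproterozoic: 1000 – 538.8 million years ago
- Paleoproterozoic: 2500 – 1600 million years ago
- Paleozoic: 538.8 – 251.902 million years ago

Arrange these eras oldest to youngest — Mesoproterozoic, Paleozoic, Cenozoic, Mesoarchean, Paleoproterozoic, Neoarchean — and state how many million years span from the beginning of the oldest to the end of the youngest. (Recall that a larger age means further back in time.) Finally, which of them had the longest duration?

Start ages (Ma): Mesoarchean 3200, Neoarchean 2800, Paleoproterozoic 2500, Mesoproterozoic 1600, Paleozoic 538.8, Cenozoic 66.
Ordered oldest to youngest: Mesoarchean, Neoarchean, Paleoproterozoic, Mesoproterozoic, Paleozoic, Cenozoic.
Span = 3200 − 0 = 3200 Myr.
Durations: Paleoproterozoic 900, Mesoarchean 400, Mesoproterozoic 600, Cenozoic 66, Neoarchean 300, Paleozoic 286.898 → longest is Paleoproterozoic (900 Myr).

Mesoarchean → Neoarchean → Paleoproterozoic → Mesoproterozoic → Paleozoic → Cenozoic; total span 3200 Myr; longest is Paleoproterozoic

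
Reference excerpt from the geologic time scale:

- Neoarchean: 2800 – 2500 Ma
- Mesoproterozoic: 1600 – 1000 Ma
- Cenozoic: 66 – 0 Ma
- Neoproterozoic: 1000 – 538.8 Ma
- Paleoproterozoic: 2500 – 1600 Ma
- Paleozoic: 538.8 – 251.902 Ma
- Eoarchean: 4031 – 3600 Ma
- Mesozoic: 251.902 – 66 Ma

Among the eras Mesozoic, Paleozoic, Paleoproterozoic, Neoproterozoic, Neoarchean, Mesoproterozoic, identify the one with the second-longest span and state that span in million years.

Start − end for each: Mesozoic 251.902 − 66 = 185.902; Paleozoic 538.8 − 251.902 = 286.898; Paleoproterozoic 2500 − 1600 = 900; Neoproterozoic 1000 − 538.8 = 461.2; Neoarchean 2800 − 2500 = 300; Mesoproterozoic 1600 − 1000 = 600.
Ranking these from longest: Paleoproterozoic > Mesoproterozoic > Neoproterozoic > Neoarchean > Paleozoic > Mesozoic.
Position 2 in that ranking is Mesoproterozoic, which lasted 600 Myr.

Mesoproterozoic, 600 million years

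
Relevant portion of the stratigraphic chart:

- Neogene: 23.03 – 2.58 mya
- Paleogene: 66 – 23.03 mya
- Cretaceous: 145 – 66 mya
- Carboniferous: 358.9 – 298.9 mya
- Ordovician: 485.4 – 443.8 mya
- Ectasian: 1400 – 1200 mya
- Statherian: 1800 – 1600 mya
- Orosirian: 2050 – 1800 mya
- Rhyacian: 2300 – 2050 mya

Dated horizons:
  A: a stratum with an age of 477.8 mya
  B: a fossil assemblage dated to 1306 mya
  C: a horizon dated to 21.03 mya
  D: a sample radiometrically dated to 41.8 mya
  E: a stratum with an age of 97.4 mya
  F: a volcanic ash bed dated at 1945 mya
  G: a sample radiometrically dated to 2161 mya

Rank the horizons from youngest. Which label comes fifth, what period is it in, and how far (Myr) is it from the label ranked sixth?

B, in the Ectasian; 639 million years to F

Smaller Ma means younger, so youngest first: C 21.03 < D 41.8 < E 97.4 < A 477.8 < B 1306 < F 1945 < G 2161.
Counting 5 along gives B (1306 Ma); the excerpt puts that inside the Ectasian, 1400–1200 Ma.
Next in line is F (1945 Ma), and 1945 − 1306 = 639 Myr.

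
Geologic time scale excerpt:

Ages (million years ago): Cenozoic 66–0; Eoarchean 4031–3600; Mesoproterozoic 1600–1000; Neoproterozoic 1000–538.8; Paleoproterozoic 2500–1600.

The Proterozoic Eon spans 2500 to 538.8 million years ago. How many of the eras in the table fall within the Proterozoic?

Eras inside 2500–538.8 Ma: Paleoproterozoic, Mesoproterozoic, Neoproterozoic — 3 in total.

3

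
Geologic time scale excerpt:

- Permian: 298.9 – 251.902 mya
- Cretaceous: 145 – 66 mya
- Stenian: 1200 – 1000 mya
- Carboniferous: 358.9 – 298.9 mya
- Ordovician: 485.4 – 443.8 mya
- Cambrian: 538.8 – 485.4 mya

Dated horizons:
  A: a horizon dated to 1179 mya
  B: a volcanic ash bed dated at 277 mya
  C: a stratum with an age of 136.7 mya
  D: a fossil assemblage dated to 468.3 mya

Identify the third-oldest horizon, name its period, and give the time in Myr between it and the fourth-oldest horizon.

B, in the Permian; 140.3 million years to C

Larger Ma means older, so oldest first: A 1179 > D 468.3 > B 277 > C 136.7.
Counting 3 along gives B (277 Ma); the excerpt puts that inside the Permian, 298.9–251.902 Ma.
Next in line is C (136.7 Ma), and 277 − 136.7 = 140.3 Myr.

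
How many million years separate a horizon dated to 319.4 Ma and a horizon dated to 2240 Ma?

1920.6 million years

2240 − 319.4 = 1920.6 million years.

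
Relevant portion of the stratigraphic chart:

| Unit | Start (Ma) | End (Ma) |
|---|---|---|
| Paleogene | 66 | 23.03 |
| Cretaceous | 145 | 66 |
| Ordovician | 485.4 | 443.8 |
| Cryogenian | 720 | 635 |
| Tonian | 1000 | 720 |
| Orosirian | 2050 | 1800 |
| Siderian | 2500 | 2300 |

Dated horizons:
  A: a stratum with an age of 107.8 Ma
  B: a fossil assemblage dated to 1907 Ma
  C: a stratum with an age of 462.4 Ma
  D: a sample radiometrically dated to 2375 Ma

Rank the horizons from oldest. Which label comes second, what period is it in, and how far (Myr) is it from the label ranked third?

Sorted oldest-first by Ma: D (2375), B (1907), C (462.4), A (107.8).
The second oldest is B at 1907 Ma, which lies in 2050–1800 Ma: the Orosirian.
The third oldest is C at 462.4 Ma; separation = |1907 − 462.4| = 1444.6 Myr.

B, in the Orosirian; 1444.6 million years to C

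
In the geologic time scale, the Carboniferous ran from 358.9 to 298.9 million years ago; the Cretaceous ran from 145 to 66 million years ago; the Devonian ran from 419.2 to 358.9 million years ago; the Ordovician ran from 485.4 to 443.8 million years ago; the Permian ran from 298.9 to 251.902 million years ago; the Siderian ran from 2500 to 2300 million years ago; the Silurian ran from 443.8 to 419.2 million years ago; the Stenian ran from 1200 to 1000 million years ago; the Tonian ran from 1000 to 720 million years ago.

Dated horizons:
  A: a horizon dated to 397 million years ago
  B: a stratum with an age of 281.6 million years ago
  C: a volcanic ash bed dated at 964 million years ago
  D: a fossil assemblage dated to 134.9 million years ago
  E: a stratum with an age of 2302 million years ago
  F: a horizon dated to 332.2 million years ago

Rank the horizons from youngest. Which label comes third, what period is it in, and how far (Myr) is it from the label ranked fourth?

Smaller Ma means younger, so youngest first: D 134.9 < B 281.6 < F 332.2 < A 397 < C 964 < E 2302.
Counting 3 along gives F (332.2 Ma); the excerpt puts that inside the Carboniferous, 358.9–298.9 Ma.
Next in line is A (397 Ma), and 397 − 332.2 = 64.8 Myr.

F, in the Carboniferous; 64.8 million years to A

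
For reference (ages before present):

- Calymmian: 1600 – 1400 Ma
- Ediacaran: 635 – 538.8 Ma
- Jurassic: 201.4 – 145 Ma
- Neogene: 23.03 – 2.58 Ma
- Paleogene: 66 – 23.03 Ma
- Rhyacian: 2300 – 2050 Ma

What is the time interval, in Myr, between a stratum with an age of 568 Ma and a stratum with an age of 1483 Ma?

1483 − 568 = 915 million years.

915 million years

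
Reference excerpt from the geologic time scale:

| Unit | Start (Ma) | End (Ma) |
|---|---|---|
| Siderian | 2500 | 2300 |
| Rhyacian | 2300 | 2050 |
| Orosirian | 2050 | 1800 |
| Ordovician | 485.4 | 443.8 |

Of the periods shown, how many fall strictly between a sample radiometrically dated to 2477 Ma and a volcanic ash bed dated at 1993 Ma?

2477 Ma sits inside the Siderian (2500–2300) and 1993 Ma inside the Orosirian (2050–1800); neither of those is wholly between the two dates.
The listed periods lying completely between them are Rhyacian — 1 in all.

1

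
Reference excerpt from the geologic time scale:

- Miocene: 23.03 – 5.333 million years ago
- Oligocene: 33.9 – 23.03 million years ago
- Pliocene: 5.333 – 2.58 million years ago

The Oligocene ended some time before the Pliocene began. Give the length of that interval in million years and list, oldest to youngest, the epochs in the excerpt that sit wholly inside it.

17.697 million years; Miocene

The Oligocene closes at 23.03 Ma and the Pliocene opens at 5.333 Ma, so the interval is 23.03 − 5.333 = 17.697 Myr.
An epoch fits inside if it starts at or after 23.03 Ma and ends at or before 5.333 Ma; oldest first that gives Miocene.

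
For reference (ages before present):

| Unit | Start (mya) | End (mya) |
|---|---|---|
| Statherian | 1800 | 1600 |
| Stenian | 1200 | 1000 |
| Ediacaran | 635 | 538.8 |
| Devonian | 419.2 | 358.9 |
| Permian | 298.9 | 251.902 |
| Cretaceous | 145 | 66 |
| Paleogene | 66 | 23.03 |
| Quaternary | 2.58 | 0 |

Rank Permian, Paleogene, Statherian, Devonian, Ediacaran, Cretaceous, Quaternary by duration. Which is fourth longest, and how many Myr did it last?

Devonian, 60.3 million years

Start − end for each: Permian 298.9 − 251.902 = 46.998; Paleogene 66 − 23.03 = 42.97; Statherian 1800 − 1600 = 200; Devonian 419.2 − 358.9 = 60.3; Ediacaran 635 − 538.8 = 96.2; Cretaceous 145 − 66 = 79; Quaternary 2.58 − 0 = 2.58.
Ranking these from longest: Statherian > Ediacaran > Cretaceous > Devonian > Permian > Paleogene > Quaternary.
Position 4 in that ranking is Devonian, which lasted 60.3 Myr.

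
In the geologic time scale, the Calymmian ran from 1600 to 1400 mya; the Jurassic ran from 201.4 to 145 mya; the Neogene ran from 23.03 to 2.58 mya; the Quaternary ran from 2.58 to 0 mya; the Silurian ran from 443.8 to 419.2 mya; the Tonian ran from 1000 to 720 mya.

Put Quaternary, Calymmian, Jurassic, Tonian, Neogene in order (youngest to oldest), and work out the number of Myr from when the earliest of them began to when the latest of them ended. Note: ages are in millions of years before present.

Quaternary, Neogene, Jurassic, Tonian, Calymmian; total span 1600 Myr

From the excerpt: Quaternary 2.58–0; Calymmian 1600–1400; Jurassic 201.4–145; Tonian 1000–720; Neogene 23.03–2.58 (Ma).
Larger Ma is earlier, so the oldest is Calymmian and the youngest is Quaternary; youngest to oldest: Quaternary, Neogene, Jurassic, Tonian, Calymmian.
Oldest start 1600 minus youngest end 0 gives 1600 Myr overall.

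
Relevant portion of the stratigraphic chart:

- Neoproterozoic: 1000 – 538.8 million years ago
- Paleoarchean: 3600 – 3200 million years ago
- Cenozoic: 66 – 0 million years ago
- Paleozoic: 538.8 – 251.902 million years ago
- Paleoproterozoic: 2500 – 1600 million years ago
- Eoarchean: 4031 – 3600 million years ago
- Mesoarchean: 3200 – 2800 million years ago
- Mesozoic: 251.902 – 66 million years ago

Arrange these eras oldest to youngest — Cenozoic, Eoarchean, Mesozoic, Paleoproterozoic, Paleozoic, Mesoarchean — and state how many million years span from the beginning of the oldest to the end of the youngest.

Eoarchean, Mesoarchean, Paleoproterozoic, Paleozoic, Mesozoic, Cenozoic; total span 4031 Myr

Start ages (Ma): Eoarchean 4031, Mesoarchean 3200, Paleoproterozoic 2500, Paleozoic 538.8, Mesozoic 251.902, Cenozoic 66.
Ordered oldest to youngest: Eoarchean, Mesoarchean, Paleoproterozoic, Paleozoic, Mesozoic, Cenozoic.
Span = 4031 − 0 = 4031 Myr.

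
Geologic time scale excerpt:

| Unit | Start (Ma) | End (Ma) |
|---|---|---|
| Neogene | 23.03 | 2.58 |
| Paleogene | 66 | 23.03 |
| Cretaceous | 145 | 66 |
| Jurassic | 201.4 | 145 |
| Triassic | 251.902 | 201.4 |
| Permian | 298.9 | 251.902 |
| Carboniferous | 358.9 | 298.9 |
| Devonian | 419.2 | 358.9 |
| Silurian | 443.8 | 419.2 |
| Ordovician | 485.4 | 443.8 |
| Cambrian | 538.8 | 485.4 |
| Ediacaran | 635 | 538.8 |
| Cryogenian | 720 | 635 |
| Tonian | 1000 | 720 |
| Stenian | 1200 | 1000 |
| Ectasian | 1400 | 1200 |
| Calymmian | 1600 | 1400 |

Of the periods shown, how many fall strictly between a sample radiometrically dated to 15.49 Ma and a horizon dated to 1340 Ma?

14

The older date is 1340 Ma and the younger is 15.49 Ma.
Periods with start < 1340 and end > 15.49 Ma: Stenian (1200–1000), Tonian (1000–720), Cryogenian (720–635), Ediacaran (635–538.8), Cambrian (538.8–485.4), Ordovician (485.4–443.8), Silurian (443.8–419.2), Devonian (419.2–358.9), Carboniferous (358.9–298.9), Permian (298.9–251.902), Triassic (251.902–201.4), Jurassic (201.4–145), Cretaceous (145–66), Paleogene (66–23.03).
That is 14 complete periods.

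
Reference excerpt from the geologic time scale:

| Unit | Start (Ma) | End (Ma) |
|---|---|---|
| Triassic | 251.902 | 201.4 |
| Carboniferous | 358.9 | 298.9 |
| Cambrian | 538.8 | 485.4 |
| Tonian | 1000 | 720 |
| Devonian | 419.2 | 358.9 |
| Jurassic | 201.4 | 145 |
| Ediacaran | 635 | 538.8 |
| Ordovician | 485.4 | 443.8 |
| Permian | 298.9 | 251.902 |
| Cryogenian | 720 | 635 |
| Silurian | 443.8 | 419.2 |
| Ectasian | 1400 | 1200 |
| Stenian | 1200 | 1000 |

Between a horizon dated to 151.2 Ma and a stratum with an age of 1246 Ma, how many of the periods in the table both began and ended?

11

The older date is 1246 Ma and the younger is 151.2 Ma.
Periods with start < 1246 and end > 151.2 Ma: Stenian (1200–1000), Tonian (1000–720), Cryogenian (720–635), Ediacaran (635–538.8), Cambrian (538.8–485.4), Ordovician (485.4–443.8), Silurian (443.8–419.2), Devonian (419.2–358.9), Carboniferous (358.9–298.9), Permian (298.9–251.902), Triassic (251.902–201.4).
That is 11 complete periods.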